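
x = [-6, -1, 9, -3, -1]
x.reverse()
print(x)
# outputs [-1, -3, 9, -1, -6]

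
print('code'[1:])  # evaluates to ode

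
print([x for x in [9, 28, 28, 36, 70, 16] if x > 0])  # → [9, 28, 28, 36, 70, 16]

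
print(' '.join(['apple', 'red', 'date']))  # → apple red date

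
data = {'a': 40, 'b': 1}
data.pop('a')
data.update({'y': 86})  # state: {'b': 1, 'y': 86}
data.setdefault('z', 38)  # 38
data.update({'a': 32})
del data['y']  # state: {'b': 1, 'z': 38, 'a': 32}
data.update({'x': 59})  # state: {'b': 1, 'z': 38, 'a': 32, 'x': 59}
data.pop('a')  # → 32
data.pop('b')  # 1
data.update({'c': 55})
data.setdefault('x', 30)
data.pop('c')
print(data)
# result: {'z': 38, 'x': 59}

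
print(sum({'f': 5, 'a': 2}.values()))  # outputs 7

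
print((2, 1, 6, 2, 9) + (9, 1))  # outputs (2, 1, 6, 2, 9, 9, 1)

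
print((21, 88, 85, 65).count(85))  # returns 1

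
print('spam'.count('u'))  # 0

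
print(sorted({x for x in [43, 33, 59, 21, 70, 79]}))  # [21, 33, 43, 59, 70, 79]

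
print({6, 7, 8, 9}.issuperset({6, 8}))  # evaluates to True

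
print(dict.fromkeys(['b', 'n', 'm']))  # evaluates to {'b': None, 'n': None, 'm': None}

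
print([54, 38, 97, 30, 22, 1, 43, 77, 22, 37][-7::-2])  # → [30, 38]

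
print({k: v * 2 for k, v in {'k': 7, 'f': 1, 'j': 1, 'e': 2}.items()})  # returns {'k': 14, 'f': 2, 'j': 2, 'e': 4}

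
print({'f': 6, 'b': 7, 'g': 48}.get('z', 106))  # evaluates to 106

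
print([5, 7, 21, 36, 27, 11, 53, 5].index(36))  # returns 3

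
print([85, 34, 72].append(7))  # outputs None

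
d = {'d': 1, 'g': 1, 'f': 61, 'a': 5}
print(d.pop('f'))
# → 61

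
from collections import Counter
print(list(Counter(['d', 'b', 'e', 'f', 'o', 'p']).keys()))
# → ['d', 'b', 'e', 'f', 'o', 'p']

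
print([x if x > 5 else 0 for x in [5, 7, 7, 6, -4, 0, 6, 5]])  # [0, 7, 7, 6, 0, 0, 6, 0]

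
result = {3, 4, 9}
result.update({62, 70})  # {3, 4, 9, 62, 70}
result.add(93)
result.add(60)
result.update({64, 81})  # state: {3, 4, 9, 60, 62, 64, 70, 81, 93}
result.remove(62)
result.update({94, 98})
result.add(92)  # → {3, 4, 9, 60, 64, 70, 81, 92, 93, 94, 98}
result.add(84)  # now {3, 4, 9, 60, 64, 70, 81, 84, 92, 93, 94, 98}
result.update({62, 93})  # {3, 4, 9, 60, 62, 64, 70, 81, 84, 92, 93, 94, 98}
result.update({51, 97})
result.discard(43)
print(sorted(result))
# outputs [3, 4, 9, 51, 60, 62, 64, 70, 81, 84, 92, 93, 94, 97, 98]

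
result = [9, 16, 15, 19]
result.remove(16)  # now [9, 15, 19]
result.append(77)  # [9, 15, 19, 77]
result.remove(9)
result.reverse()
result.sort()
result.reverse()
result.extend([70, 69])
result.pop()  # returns 69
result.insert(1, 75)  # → [77, 75, 19, 15, 70]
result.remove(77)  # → [75, 19, 15, 70]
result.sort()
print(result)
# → [15, 19, 70, 75]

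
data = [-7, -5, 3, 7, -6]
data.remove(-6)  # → [-7, -5, 3, 7]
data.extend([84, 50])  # [-7, -5, 3, 7, 84, 50]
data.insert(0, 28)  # [28, -7, -5, 3, 7, 84, 50]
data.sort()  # [-7, -5, 3, 7, 28, 50, 84]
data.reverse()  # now [84, 50, 28, 7, 3, -5, -7]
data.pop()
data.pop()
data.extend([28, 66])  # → [84, 50, 28, 7, 3, 28, 66]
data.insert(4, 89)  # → [84, 50, 28, 7, 89, 3, 28, 66]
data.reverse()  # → [66, 28, 3, 89, 7, 28, 50, 84]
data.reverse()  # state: [84, 50, 28, 7, 89, 3, 28, 66]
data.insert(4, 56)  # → [84, 50, 28, 7, 56, 89, 3, 28, 66]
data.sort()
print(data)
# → [3, 7, 28, 28, 50, 56, 66, 84, 89]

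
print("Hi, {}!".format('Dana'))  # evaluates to Hi, Dana!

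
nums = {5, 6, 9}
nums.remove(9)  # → {5, 6}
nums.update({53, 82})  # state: {5, 6, 53, 82}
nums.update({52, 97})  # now {5, 6, 52, 53, 82, 97}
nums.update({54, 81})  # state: {5, 6, 52, 53, 54, 81, 82, 97}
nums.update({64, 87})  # {5, 6, 52, 53, 54, 64, 81, 82, 87, 97}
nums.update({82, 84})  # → {5, 6, 52, 53, 54, 64, 81, 82, 84, 87, 97}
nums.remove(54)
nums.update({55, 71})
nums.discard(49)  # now {5, 6, 52, 53, 55, 64, 71, 81, 82, 84, 87, 97}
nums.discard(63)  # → {5, 6, 52, 53, 55, 64, 71, 81, 82, 84, 87, 97}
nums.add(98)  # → {5, 6, 52, 53, 55, 64, 71, 81, 82, 84, 87, 97, 98}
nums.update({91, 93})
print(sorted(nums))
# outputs [5, 6, 52, 53, 55, 64, 71, 81, 82, 84, 87, 91, 93, 97, 98]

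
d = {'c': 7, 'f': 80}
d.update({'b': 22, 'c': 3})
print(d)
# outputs {'c': 3, 'f': 80, 'b': 22}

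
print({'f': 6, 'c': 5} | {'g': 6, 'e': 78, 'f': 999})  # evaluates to {'f': 999, 'c': 5, 'g': 6, 'e': 78}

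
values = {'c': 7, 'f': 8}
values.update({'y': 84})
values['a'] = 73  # {'c': 7, 'f': 8, 'y': 84, 'a': 73}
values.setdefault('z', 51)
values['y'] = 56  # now {'c': 7, 'f': 8, 'y': 56, 'a': 73, 'z': 51}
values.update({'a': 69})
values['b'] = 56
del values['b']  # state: {'c': 7, 'f': 8, 'y': 56, 'a': 69, 'z': 51}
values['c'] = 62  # {'c': 62, 'f': 8, 'y': 56, 'a': 69, 'z': 51}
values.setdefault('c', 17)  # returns 62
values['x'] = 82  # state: {'c': 62, 'f': 8, 'y': 56, 'a': 69, 'z': 51, 'x': 82}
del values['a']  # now {'c': 62, 'f': 8, 'y': 56, 'z': 51, 'x': 82}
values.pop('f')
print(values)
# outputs {'c': 62, 'y': 56, 'z': 51, 'x': 82}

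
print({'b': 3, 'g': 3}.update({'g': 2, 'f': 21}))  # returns None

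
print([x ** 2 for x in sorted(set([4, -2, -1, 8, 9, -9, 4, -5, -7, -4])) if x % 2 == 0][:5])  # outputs [16, 4, 16, 64]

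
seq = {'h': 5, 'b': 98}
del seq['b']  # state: {'h': 5}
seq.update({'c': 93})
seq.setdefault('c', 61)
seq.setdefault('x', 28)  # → 28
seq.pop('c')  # 93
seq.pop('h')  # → 5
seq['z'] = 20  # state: {'x': 28, 'z': 20}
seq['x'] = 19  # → {'x': 19, 'z': 20}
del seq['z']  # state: {'x': 19}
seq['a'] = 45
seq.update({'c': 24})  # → {'x': 19, 'a': 45, 'c': 24}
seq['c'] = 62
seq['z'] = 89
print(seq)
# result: {'x': 19, 'a': 45, 'c': 62, 'z': 89}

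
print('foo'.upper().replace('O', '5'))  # F55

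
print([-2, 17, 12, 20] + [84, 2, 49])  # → [-2, 17, 12, 20, 84, 2, 49]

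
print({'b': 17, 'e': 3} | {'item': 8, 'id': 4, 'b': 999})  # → {'b': 999, 'e': 3, 'item': 8, 'id': 4}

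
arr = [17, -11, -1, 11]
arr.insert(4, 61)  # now [17, -11, -1, 11, 61]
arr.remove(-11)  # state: [17, -1, 11, 61]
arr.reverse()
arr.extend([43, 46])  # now [61, 11, -1, 17, 43, 46]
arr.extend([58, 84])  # [61, 11, -1, 17, 43, 46, 58, 84]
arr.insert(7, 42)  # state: [61, 11, -1, 17, 43, 46, 58, 42, 84]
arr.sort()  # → [-1, 11, 17, 42, 43, 46, 58, 61, 84]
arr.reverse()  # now [84, 61, 58, 46, 43, 42, 17, 11, -1]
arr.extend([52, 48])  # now [84, 61, 58, 46, 43, 42, 17, 11, -1, 52, 48]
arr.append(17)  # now [84, 61, 58, 46, 43, 42, 17, 11, -1, 52, 48, 17]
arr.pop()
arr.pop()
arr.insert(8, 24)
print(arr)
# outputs [84, 61, 58, 46, 43, 42, 17, 11, 24, -1, 52]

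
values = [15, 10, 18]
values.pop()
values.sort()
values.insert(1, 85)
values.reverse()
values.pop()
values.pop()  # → 85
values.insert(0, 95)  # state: [95, 15]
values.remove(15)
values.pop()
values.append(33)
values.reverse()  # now [33]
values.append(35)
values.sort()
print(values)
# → [33, 35]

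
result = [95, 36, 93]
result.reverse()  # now [93, 36, 95]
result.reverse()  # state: [95, 36, 93]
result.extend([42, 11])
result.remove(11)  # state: [95, 36, 93, 42]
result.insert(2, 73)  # [95, 36, 73, 93, 42]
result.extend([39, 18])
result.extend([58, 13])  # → [95, 36, 73, 93, 42, 39, 18, 58, 13]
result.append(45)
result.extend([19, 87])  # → [95, 36, 73, 93, 42, 39, 18, 58, 13, 45, 19, 87]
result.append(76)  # [95, 36, 73, 93, 42, 39, 18, 58, 13, 45, 19, 87, 76]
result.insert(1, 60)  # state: [95, 60, 36, 73, 93, 42, 39, 18, 58, 13, 45, 19, 87, 76]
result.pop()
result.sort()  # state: [13, 18, 19, 36, 39, 42, 45, 58, 60, 73, 87, 93, 95]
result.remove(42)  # [13, 18, 19, 36, 39, 45, 58, 60, 73, 87, 93, 95]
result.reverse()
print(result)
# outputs [95, 93, 87, 73, 60, 58, 45, 39, 36, 19, 18, 13]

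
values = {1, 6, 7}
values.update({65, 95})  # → {1, 6, 7, 65, 95}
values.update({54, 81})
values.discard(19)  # {1, 6, 7, 54, 65, 81, 95}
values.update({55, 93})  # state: {1, 6, 7, 54, 55, 65, 81, 93, 95}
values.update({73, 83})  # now {1, 6, 7, 54, 55, 65, 73, 81, 83, 93, 95}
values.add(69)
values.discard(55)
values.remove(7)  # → {1, 6, 54, 65, 69, 73, 81, 83, 93, 95}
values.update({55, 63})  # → {1, 6, 54, 55, 63, 65, 69, 73, 81, 83, 93, 95}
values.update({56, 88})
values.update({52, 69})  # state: {1, 6, 52, 54, 55, 56, 63, 65, 69, 73, 81, 83, 88, 93, 95}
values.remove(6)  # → {1, 52, 54, 55, 56, 63, 65, 69, 73, 81, 83, 88, 93, 95}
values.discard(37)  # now {1, 52, 54, 55, 56, 63, 65, 69, 73, 81, 83, 88, 93, 95}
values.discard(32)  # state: {1, 52, 54, 55, 56, 63, 65, 69, 73, 81, 83, 88, 93, 95}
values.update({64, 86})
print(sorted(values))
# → [1, 52, 54, 55, 56, 63, 64, 65, 69, 73, 81, 83, 86, 88, 93, 95]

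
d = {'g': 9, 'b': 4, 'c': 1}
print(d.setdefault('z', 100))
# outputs 100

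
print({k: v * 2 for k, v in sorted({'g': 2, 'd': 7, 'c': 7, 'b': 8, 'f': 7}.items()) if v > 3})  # {'b': 16, 'c': 14, 'd': 14, 'f': 14}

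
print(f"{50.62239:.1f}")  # 50.6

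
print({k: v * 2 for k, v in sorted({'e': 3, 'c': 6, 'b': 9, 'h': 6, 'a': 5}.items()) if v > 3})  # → {'a': 10, 'b': 18, 'c': 12, 'h': 12}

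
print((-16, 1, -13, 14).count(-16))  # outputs 1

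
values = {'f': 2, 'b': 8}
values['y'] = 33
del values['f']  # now {'b': 8, 'y': 33}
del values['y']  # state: {'b': 8}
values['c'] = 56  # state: {'b': 8, 'c': 56}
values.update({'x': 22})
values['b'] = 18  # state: {'b': 18, 'c': 56, 'x': 22}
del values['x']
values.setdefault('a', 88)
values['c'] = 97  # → {'b': 18, 'c': 97, 'a': 88}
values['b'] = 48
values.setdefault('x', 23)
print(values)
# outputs {'b': 48, 'c': 97, 'a': 88, 'x': 23}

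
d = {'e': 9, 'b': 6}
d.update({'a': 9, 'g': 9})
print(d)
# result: {'e': 9, 'b': 6, 'a': 9, 'g': 9}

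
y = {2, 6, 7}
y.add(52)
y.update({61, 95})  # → {2, 6, 7, 52, 61, 95}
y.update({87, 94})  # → {2, 6, 7, 52, 61, 87, 94, 95}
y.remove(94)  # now {2, 6, 7, 52, 61, 87, 95}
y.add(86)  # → {2, 6, 7, 52, 61, 86, 87, 95}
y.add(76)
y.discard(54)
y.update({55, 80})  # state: {2, 6, 7, 52, 55, 61, 76, 80, 86, 87, 95}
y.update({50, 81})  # {2, 6, 7, 50, 52, 55, 61, 76, 80, 81, 86, 87, 95}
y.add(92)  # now {2, 6, 7, 50, 52, 55, 61, 76, 80, 81, 86, 87, 92, 95}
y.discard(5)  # {2, 6, 7, 50, 52, 55, 61, 76, 80, 81, 86, 87, 92, 95}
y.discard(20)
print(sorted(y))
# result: [2, 6, 7, 50, 52, 55, 61, 76, 80, 81, 86, 87, 92, 95]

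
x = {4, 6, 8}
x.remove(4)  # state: {6, 8}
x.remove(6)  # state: {8}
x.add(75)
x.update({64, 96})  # {8, 64, 75, 96}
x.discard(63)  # {8, 64, 75, 96}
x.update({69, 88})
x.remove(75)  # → {8, 64, 69, 88, 96}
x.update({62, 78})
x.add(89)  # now {8, 62, 64, 69, 78, 88, 89, 96}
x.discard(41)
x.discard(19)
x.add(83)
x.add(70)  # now {8, 62, 64, 69, 70, 78, 83, 88, 89, 96}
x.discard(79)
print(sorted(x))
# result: [8, 62, 64, 69, 70, 78, 83, 88, 89, 96]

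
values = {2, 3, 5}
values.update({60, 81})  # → {2, 3, 5, 60, 81}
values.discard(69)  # {2, 3, 5, 60, 81}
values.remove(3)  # {2, 5, 60, 81}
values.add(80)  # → {2, 5, 60, 80, 81}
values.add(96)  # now {2, 5, 60, 80, 81, 96}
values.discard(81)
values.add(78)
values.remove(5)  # {2, 60, 78, 80, 96}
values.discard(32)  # {2, 60, 78, 80, 96}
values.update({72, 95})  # {2, 60, 72, 78, 80, 95, 96}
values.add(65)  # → {2, 60, 65, 72, 78, 80, 95, 96}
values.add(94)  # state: {2, 60, 65, 72, 78, 80, 94, 95, 96}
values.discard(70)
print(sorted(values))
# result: [2, 60, 65, 72, 78, 80, 94, 95, 96]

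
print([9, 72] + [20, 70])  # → [9, 72, 20, 70]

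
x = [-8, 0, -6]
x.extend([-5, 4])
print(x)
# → [-8, 0, -6, -5, 4]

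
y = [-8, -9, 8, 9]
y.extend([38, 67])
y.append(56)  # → [-8, -9, 8, 9, 38, 67, 56]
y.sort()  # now [-9, -8, 8, 9, 38, 56, 67]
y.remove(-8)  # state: [-9, 8, 9, 38, 56, 67]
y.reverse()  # [67, 56, 38, 9, 8, -9]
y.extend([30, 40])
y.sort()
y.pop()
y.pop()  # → 56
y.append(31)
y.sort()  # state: [-9, 8, 9, 30, 31, 38, 40]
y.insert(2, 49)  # [-9, 8, 49, 9, 30, 31, 38, 40]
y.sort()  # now [-9, 8, 9, 30, 31, 38, 40, 49]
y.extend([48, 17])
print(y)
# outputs [-9, 8, 9, 30, 31, 38, 40, 49, 48, 17]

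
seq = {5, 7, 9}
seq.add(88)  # {5, 7, 9, 88}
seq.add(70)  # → {5, 7, 9, 70, 88}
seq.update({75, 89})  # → {5, 7, 9, 70, 75, 88, 89}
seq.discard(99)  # {5, 7, 9, 70, 75, 88, 89}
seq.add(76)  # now {5, 7, 9, 70, 75, 76, 88, 89}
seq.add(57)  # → {5, 7, 9, 57, 70, 75, 76, 88, 89}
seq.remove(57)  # {5, 7, 9, 70, 75, 76, 88, 89}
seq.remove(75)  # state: {5, 7, 9, 70, 76, 88, 89}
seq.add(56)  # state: {5, 7, 9, 56, 70, 76, 88, 89}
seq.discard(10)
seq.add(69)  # {5, 7, 9, 56, 69, 70, 76, 88, 89}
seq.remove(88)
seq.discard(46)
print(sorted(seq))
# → [5, 7, 9, 56, 69, 70, 76, 89]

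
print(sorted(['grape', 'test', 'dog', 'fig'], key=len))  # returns ['dog', 'fig', 'test', 'grape']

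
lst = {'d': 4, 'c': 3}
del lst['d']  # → {'c': 3}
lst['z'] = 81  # {'c': 3, 'z': 81}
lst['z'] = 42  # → {'c': 3, 'z': 42}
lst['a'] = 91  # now {'c': 3, 'z': 42, 'a': 91}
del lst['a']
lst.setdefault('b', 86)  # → 86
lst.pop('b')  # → 86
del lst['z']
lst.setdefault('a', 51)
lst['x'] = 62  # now {'c': 3, 'a': 51, 'x': 62}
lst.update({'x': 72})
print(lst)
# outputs {'c': 3, 'a': 51, 'x': 72}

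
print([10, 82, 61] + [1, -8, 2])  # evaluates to [10, 82, 61, 1, -8, 2]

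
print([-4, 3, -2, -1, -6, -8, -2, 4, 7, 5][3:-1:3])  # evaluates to [-1, -2]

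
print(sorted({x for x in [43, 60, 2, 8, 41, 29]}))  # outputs [2, 8, 29, 41, 43, 60]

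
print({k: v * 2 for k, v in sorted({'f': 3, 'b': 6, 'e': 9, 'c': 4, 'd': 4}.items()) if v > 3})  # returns {'b': 12, 'c': 8, 'd': 8, 'e': 18}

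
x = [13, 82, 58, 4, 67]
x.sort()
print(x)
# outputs [4, 13, 58, 67, 82]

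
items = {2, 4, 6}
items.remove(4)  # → {2, 6}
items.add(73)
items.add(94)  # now {2, 6, 73, 94}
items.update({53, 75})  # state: {2, 6, 53, 73, 75, 94}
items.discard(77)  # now {2, 6, 53, 73, 75, 94}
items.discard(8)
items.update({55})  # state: {2, 6, 53, 55, 73, 75, 94}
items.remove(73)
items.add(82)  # {2, 6, 53, 55, 75, 82, 94}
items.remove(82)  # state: {2, 6, 53, 55, 75, 94}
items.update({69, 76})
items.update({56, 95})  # {2, 6, 53, 55, 56, 69, 75, 76, 94, 95}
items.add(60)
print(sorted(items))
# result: [2, 6, 53, 55, 56, 60, 69, 75, 76, 94, 95]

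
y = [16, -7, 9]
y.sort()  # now [-7, 9, 16]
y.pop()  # 16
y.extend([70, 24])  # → [-7, 9, 70, 24]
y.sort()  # [-7, 9, 24, 70]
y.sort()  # [-7, 9, 24, 70]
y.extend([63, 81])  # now [-7, 9, 24, 70, 63, 81]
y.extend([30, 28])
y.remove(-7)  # [9, 24, 70, 63, 81, 30, 28]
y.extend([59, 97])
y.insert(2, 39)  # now [9, 24, 39, 70, 63, 81, 30, 28, 59, 97]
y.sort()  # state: [9, 24, 28, 30, 39, 59, 63, 70, 81, 97]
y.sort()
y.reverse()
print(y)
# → [97, 81, 70, 63, 59, 39, 30, 28, 24, 9]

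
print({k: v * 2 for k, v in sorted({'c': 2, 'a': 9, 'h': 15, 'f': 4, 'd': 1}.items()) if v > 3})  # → {'a': 18, 'f': 8, 'h': 30}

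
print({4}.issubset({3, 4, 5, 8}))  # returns True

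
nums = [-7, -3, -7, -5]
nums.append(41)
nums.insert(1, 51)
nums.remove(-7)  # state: [51, -3, -7, -5, 41]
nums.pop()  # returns 41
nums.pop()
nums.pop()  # -7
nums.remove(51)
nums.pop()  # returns -3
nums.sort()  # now []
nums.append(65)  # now [65]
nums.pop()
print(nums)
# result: []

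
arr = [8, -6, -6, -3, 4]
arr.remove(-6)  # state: [8, -6, -3, 4]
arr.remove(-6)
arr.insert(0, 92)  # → [92, 8, -3, 4]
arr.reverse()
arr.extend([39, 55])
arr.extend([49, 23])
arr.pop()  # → 23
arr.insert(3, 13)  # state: [4, -3, 8, 13, 92, 39, 55, 49]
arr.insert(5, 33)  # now [4, -3, 8, 13, 92, 33, 39, 55, 49]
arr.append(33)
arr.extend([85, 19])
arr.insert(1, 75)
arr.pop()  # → 19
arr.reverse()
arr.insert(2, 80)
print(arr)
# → [85, 33, 80, 49, 55, 39, 33, 92, 13, 8, -3, 75, 4]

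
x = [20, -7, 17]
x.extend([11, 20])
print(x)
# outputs [20, -7, 17, 11, 20]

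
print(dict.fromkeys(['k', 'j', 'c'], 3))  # {'k': 3, 'j': 3, 'c': 3}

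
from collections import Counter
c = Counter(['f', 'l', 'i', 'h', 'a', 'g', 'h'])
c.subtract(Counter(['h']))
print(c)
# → Counter({'f': 1, 'l': 1, 'i': 1, 'h': 1, 'a': 1, 'g': 1})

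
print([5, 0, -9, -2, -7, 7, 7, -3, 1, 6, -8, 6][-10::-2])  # [-9, 5]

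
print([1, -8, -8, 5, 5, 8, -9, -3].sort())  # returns None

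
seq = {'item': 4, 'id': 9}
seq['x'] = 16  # {'item': 4, 'id': 9, 'x': 16}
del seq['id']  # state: {'item': 4, 'x': 16}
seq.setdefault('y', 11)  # 11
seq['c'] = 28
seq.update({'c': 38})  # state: {'item': 4, 'x': 16, 'y': 11, 'c': 38}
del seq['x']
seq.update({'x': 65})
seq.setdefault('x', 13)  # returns 65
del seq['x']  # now {'item': 4, 'y': 11, 'c': 38}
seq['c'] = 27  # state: {'item': 4, 'y': 11, 'c': 27}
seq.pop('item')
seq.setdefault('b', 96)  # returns 96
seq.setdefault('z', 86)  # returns 86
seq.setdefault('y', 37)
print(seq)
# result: {'y': 11, 'c': 27, 'b': 96, 'z': 86}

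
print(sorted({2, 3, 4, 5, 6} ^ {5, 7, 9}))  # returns [2, 3, 4, 6, 7, 9]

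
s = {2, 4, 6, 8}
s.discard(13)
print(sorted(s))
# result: [2, 4, 6, 8]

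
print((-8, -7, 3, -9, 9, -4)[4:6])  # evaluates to (9, -4)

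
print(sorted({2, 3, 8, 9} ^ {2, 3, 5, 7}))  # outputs [5, 7, 8, 9]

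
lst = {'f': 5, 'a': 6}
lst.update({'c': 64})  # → {'f': 5, 'a': 6, 'c': 64}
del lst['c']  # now {'f': 5, 'a': 6}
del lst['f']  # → {'a': 6}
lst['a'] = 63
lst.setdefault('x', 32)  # 32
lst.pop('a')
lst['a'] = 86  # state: {'x': 32, 'a': 86}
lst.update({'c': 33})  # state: {'x': 32, 'a': 86, 'c': 33}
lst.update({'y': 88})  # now {'x': 32, 'a': 86, 'c': 33, 'y': 88}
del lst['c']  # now {'x': 32, 'a': 86, 'y': 88}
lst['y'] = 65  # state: {'x': 32, 'a': 86, 'y': 65}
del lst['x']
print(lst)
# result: {'a': 86, 'y': 65}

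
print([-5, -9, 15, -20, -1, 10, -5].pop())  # -5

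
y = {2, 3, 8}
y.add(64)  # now {2, 3, 8, 64}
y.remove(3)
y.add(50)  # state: {2, 8, 50, 64}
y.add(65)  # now {2, 8, 50, 64, 65}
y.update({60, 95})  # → {2, 8, 50, 60, 64, 65, 95}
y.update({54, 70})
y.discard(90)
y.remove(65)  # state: {2, 8, 50, 54, 60, 64, 70, 95}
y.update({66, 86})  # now {2, 8, 50, 54, 60, 64, 66, 70, 86, 95}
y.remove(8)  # {2, 50, 54, 60, 64, 66, 70, 86, 95}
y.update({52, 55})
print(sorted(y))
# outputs [2, 50, 52, 54, 55, 60, 64, 66, 70, 86, 95]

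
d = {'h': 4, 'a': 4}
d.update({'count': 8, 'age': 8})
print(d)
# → {'h': 4, 'a': 4, 'count': 8, 'age': 8}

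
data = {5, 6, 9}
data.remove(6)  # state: {5, 9}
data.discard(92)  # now {5, 9}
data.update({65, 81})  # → {5, 9, 65, 81}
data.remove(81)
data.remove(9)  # {5, 65}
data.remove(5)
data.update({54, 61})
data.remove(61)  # {54, 65}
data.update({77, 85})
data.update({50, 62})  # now {50, 54, 62, 65, 77, 85}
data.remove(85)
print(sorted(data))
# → [50, 54, 62, 65, 77]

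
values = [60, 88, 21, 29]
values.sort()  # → [21, 29, 60, 88]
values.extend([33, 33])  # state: [21, 29, 60, 88, 33, 33]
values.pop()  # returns 33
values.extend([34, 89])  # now [21, 29, 60, 88, 33, 34, 89]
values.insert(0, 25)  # [25, 21, 29, 60, 88, 33, 34, 89]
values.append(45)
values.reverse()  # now [45, 89, 34, 33, 88, 60, 29, 21, 25]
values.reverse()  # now [25, 21, 29, 60, 88, 33, 34, 89, 45]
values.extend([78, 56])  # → [25, 21, 29, 60, 88, 33, 34, 89, 45, 78, 56]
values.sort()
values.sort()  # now [21, 25, 29, 33, 34, 45, 56, 60, 78, 88, 89]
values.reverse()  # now [89, 88, 78, 60, 56, 45, 34, 33, 29, 25, 21]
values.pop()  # 21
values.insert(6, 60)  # [89, 88, 78, 60, 56, 45, 60, 34, 33, 29, 25]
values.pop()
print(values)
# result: [89, 88, 78, 60, 56, 45, 60, 34, 33, 29]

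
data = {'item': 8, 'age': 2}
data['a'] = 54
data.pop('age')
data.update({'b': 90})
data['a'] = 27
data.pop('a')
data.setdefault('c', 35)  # 35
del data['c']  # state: {'item': 8, 'b': 90}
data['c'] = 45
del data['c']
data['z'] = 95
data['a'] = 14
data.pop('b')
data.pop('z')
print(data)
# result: {'item': 8, 'a': 14}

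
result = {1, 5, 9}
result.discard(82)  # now {1, 5, 9}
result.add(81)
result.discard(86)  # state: {1, 5, 9, 81}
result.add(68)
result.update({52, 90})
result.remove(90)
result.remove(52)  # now {1, 5, 9, 68, 81}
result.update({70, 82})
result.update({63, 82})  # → {1, 5, 9, 63, 68, 70, 81, 82}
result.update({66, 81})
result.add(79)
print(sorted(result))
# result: [1, 5, 9, 63, 66, 68, 70, 79, 81, 82]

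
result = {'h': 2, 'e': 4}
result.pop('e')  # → 4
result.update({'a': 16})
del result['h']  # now {'a': 16}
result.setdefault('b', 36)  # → 36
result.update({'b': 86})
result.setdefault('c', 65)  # 65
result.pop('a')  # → 16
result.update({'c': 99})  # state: {'b': 86, 'c': 99}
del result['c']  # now {'b': 86}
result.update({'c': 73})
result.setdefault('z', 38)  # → 38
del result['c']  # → {'b': 86, 'z': 38}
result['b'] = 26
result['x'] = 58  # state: {'b': 26, 'z': 38, 'x': 58}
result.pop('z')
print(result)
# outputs {'b': 26, 'x': 58}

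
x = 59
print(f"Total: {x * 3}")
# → Total: 177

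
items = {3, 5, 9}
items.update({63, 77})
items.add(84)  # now {3, 5, 9, 63, 77, 84}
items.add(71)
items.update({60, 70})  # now {3, 5, 9, 60, 63, 70, 71, 77, 84}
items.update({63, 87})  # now {3, 5, 9, 60, 63, 70, 71, 77, 84, 87}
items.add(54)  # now {3, 5, 9, 54, 60, 63, 70, 71, 77, 84, 87}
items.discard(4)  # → {3, 5, 9, 54, 60, 63, 70, 71, 77, 84, 87}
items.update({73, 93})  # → {3, 5, 9, 54, 60, 63, 70, 71, 73, 77, 84, 87, 93}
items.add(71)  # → {3, 5, 9, 54, 60, 63, 70, 71, 73, 77, 84, 87, 93}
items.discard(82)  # {3, 5, 9, 54, 60, 63, 70, 71, 73, 77, 84, 87, 93}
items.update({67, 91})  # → {3, 5, 9, 54, 60, 63, 67, 70, 71, 73, 77, 84, 87, 91, 93}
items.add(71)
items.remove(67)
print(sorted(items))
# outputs [3, 5, 9, 54, 60, 63, 70, 71, 73, 77, 84, 87, 91, 93]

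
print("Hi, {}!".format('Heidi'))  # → Hi, Heidi!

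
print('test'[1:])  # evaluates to est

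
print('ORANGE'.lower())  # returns orange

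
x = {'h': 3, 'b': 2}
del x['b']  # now {'h': 3}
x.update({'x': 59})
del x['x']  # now {'h': 3}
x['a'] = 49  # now {'h': 3, 'a': 49}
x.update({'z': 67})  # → {'h': 3, 'a': 49, 'z': 67}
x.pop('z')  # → 67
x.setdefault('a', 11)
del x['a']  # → {'h': 3}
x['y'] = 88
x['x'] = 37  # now {'h': 3, 'y': 88, 'x': 37}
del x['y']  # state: {'h': 3, 'x': 37}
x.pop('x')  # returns 37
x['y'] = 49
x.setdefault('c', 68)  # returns 68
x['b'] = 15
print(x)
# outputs {'h': 3, 'y': 49, 'c': 68, 'b': 15}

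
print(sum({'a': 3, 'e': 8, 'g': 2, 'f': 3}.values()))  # 16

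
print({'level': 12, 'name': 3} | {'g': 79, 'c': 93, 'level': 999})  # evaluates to {'level': 999, 'name': 3, 'g': 79, 'c': 93}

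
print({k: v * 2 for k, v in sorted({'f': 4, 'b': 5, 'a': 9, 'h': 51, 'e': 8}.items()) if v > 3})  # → {'a': 18, 'b': 10, 'e': 16, 'f': 8, 'h': 102}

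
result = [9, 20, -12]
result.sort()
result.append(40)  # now [-12, 9, 20, 40]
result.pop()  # 40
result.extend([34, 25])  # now [-12, 9, 20, 34, 25]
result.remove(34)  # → [-12, 9, 20, 25]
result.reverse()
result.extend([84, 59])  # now [25, 20, 9, -12, 84, 59]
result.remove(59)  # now [25, 20, 9, -12, 84]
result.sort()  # [-12, 9, 20, 25, 84]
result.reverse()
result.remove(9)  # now [84, 25, 20, -12]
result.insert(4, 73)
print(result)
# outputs [84, 25, 20, -12, 73]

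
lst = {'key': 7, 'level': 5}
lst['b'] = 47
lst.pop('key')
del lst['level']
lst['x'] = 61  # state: {'b': 47, 'x': 61}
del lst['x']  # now {'b': 47}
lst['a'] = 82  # {'b': 47, 'a': 82}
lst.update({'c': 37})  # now {'b': 47, 'a': 82, 'c': 37}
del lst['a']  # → {'b': 47, 'c': 37}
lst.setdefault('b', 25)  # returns 47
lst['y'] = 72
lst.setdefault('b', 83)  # 47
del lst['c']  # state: {'b': 47, 'y': 72}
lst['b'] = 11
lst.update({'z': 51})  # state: {'b': 11, 'y': 72, 'z': 51}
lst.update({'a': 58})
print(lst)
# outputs {'b': 11, 'y': 72, 'z': 51, 'a': 58}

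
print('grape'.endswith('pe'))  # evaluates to True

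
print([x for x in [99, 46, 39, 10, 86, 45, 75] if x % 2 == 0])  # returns [46, 10, 86]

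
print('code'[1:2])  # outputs o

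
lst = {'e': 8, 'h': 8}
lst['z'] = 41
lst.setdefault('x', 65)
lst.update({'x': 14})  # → {'e': 8, 'h': 8, 'z': 41, 'x': 14}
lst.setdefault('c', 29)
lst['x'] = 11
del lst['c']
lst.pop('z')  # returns 41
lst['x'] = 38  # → {'e': 8, 'h': 8, 'x': 38}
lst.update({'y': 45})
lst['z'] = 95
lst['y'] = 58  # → {'e': 8, 'h': 8, 'x': 38, 'y': 58, 'z': 95}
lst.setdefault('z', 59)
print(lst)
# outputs {'e': 8, 'h': 8, 'x': 38, 'y': 58, 'z': 95}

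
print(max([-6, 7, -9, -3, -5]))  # 7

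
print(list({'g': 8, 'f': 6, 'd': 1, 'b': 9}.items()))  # [('g', 8), ('f', 6), ('d', 1), ('b', 9)]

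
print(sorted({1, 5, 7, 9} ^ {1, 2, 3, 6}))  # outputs [2, 3, 5, 6, 7, 9]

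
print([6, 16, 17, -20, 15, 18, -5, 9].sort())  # None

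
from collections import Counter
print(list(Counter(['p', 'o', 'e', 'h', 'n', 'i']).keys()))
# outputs ['p', 'o', 'e', 'h', 'n', 'i']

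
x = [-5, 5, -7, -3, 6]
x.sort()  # [-7, -5, -3, 5, 6]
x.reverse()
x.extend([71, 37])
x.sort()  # [-7, -5, -3, 5, 6, 37, 71]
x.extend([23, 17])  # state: [-7, -5, -3, 5, 6, 37, 71, 23, 17]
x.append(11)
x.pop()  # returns 11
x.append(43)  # [-7, -5, -3, 5, 6, 37, 71, 23, 17, 43]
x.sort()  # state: [-7, -5, -3, 5, 6, 17, 23, 37, 43, 71]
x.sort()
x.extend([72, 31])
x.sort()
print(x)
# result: [-7, -5, -3, 5, 6, 17, 23, 31, 37, 43, 71, 72]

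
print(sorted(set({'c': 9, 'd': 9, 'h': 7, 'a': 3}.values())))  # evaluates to [3, 7, 9]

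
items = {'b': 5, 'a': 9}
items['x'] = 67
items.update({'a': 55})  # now {'b': 5, 'a': 55, 'x': 67}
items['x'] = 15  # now {'b': 5, 'a': 55, 'x': 15}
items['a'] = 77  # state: {'b': 5, 'a': 77, 'x': 15}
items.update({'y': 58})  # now {'b': 5, 'a': 77, 'x': 15, 'y': 58}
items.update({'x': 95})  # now {'b': 5, 'a': 77, 'x': 95, 'y': 58}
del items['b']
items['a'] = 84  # {'a': 84, 'x': 95, 'y': 58}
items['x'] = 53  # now {'a': 84, 'x': 53, 'y': 58}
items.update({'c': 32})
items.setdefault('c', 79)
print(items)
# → {'a': 84, 'x': 53, 'y': 58, 'c': 32}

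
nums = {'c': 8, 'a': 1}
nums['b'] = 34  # {'c': 8, 'a': 1, 'b': 34}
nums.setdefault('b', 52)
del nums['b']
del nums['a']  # {'c': 8}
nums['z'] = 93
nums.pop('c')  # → 8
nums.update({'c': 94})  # {'z': 93, 'c': 94}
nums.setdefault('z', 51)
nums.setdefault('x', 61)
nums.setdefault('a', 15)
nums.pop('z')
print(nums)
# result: {'c': 94, 'x': 61, 'a': 15}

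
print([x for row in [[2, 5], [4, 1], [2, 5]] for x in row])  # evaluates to [2, 5, 4, 1, 2, 5]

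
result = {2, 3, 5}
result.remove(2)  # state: {3, 5}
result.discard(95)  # {3, 5}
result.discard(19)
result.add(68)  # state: {3, 5, 68}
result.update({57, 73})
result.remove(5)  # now {3, 57, 68, 73}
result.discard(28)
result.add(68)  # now {3, 57, 68, 73}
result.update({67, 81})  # {3, 57, 67, 68, 73, 81}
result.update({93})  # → {3, 57, 67, 68, 73, 81, 93}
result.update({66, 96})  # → {3, 57, 66, 67, 68, 73, 81, 93, 96}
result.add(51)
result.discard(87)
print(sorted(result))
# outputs [3, 51, 57, 66, 67, 68, 73, 81, 93, 96]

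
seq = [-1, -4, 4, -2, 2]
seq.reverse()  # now [2, -2, 4, -4, -1]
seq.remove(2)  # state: [-2, 4, -4, -1]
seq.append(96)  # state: [-2, 4, -4, -1, 96]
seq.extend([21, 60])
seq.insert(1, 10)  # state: [-2, 10, 4, -4, -1, 96, 21, 60]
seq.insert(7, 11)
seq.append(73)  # [-2, 10, 4, -4, -1, 96, 21, 11, 60, 73]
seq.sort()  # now [-4, -2, -1, 4, 10, 11, 21, 60, 73, 96]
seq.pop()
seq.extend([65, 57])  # [-4, -2, -1, 4, 10, 11, 21, 60, 73, 65, 57]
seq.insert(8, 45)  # [-4, -2, -1, 4, 10, 11, 21, 60, 45, 73, 65, 57]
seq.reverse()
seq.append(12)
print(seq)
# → [57, 65, 73, 45, 60, 21, 11, 10, 4, -1, -2, -4, 12]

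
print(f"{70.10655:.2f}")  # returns 70.11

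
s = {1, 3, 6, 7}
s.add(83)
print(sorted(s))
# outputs [1, 3, 6, 7, 83]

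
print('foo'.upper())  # FOO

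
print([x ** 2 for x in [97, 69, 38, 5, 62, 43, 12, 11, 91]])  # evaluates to [9409, 4761, 1444, 25, 3844, 1849, 144, 121, 8281]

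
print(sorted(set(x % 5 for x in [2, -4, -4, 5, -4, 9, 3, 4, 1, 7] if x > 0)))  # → [0, 1, 2, 3, 4]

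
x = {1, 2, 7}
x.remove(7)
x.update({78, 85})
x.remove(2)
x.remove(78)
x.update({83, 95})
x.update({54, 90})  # {1, 54, 83, 85, 90, 95}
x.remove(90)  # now {1, 54, 83, 85, 95}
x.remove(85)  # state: {1, 54, 83, 95}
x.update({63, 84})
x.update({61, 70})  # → {1, 54, 61, 63, 70, 83, 84, 95}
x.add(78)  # {1, 54, 61, 63, 70, 78, 83, 84, 95}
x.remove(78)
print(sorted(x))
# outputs [1, 54, 61, 63, 70, 83, 84, 95]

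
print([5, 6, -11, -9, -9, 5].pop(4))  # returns -9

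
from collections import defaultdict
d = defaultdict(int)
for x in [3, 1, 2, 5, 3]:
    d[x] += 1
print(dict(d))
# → {3: 2, 1: 1, 2: 1, 5: 1}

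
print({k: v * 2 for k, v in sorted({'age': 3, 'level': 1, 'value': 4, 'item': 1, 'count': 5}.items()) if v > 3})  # {'count': 10, 'value': 8}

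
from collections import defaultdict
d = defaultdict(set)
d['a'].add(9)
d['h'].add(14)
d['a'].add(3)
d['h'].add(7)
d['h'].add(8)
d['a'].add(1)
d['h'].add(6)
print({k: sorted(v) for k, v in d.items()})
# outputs {'a': [1, 3, 9], 'h': [6, 7, 8, 14]}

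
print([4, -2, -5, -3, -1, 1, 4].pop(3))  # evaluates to -3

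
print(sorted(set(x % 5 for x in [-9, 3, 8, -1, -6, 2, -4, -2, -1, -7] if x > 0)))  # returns [2, 3]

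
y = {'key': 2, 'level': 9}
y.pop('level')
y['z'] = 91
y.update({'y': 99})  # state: {'key': 2, 'z': 91, 'y': 99}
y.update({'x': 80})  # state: {'key': 2, 'z': 91, 'y': 99, 'x': 80}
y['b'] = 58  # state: {'key': 2, 'z': 91, 'y': 99, 'x': 80, 'b': 58}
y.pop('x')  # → 80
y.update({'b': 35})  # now {'key': 2, 'z': 91, 'y': 99, 'b': 35}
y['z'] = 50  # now {'key': 2, 'z': 50, 'y': 99, 'b': 35}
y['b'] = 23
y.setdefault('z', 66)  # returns 50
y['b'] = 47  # {'key': 2, 'z': 50, 'y': 99, 'b': 47}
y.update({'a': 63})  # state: {'key': 2, 'z': 50, 'y': 99, 'b': 47, 'a': 63}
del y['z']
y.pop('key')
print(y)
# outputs {'y': 99, 'b': 47, 'a': 63}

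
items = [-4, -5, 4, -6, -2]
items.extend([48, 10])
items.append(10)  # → [-4, -5, 4, -6, -2, 48, 10, 10]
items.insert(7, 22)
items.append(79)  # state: [-4, -5, 4, -6, -2, 48, 10, 22, 10, 79]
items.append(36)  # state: [-4, -5, 4, -6, -2, 48, 10, 22, 10, 79, 36]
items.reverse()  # [36, 79, 10, 22, 10, 48, -2, -6, 4, -5, -4]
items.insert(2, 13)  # [36, 79, 13, 10, 22, 10, 48, -2, -6, 4, -5, -4]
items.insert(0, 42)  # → [42, 36, 79, 13, 10, 22, 10, 48, -2, -6, 4, -5, -4]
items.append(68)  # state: [42, 36, 79, 13, 10, 22, 10, 48, -2, -6, 4, -5, -4, 68]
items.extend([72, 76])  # [42, 36, 79, 13, 10, 22, 10, 48, -2, -6, 4, -5, -4, 68, 72, 76]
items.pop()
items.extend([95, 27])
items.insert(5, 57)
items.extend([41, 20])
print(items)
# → [42, 36, 79, 13, 10, 57, 22, 10, 48, -2, -6, 4, -5, -4, 68, 72, 95, 27, 41, 20]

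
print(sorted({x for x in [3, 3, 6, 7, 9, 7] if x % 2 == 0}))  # [6]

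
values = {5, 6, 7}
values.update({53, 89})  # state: {5, 6, 7, 53, 89}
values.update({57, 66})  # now {5, 6, 7, 53, 57, 66, 89}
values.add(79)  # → {5, 6, 7, 53, 57, 66, 79, 89}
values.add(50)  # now {5, 6, 7, 50, 53, 57, 66, 79, 89}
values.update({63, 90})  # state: {5, 6, 7, 50, 53, 57, 63, 66, 79, 89, 90}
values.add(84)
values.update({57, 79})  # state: {5, 6, 7, 50, 53, 57, 63, 66, 79, 84, 89, 90}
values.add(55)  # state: {5, 6, 7, 50, 53, 55, 57, 63, 66, 79, 84, 89, 90}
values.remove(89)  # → {5, 6, 7, 50, 53, 55, 57, 63, 66, 79, 84, 90}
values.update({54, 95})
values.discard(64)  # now {5, 6, 7, 50, 53, 54, 55, 57, 63, 66, 79, 84, 90, 95}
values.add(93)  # {5, 6, 7, 50, 53, 54, 55, 57, 63, 66, 79, 84, 90, 93, 95}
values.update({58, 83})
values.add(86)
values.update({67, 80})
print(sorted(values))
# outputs [5, 6, 7, 50, 53, 54, 55, 57, 58, 63, 66, 67, 79, 80, 83, 84, 86, 90, 93, 95]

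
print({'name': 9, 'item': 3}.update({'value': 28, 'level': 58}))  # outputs None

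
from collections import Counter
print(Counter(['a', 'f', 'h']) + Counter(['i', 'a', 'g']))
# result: Counter({'a': 2, 'f': 1, 'h': 1, 'i': 1, 'g': 1})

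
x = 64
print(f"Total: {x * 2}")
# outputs Total: 128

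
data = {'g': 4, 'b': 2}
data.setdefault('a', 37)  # 37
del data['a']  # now {'g': 4, 'b': 2}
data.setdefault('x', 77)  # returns 77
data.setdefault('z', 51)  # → 51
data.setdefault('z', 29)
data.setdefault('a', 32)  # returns 32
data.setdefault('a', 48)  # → 32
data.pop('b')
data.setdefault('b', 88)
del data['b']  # {'g': 4, 'x': 77, 'z': 51, 'a': 32}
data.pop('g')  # 4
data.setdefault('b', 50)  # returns 50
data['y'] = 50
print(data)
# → {'x': 77, 'z': 51, 'a': 32, 'b': 50, 'y': 50}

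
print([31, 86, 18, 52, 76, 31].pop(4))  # 76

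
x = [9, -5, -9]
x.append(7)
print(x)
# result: [9, -5, -9, 7]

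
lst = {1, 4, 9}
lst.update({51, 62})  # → {1, 4, 9, 51, 62}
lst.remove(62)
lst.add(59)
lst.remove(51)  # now {1, 4, 9, 59}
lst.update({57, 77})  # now {1, 4, 9, 57, 59, 77}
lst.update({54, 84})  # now {1, 4, 9, 54, 57, 59, 77, 84}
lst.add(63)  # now {1, 4, 9, 54, 57, 59, 63, 77, 84}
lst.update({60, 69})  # {1, 4, 9, 54, 57, 59, 60, 63, 69, 77, 84}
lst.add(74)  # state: {1, 4, 9, 54, 57, 59, 60, 63, 69, 74, 77, 84}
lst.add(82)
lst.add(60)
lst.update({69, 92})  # {1, 4, 9, 54, 57, 59, 60, 63, 69, 74, 77, 82, 84, 92}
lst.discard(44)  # {1, 4, 9, 54, 57, 59, 60, 63, 69, 74, 77, 82, 84, 92}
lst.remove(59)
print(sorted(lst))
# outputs [1, 4, 9, 54, 57, 60, 63, 69, 74, 77, 82, 84, 92]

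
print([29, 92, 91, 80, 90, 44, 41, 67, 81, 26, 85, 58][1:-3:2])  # [92, 80, 44, 67]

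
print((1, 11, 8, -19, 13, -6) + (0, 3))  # (1, 11, 8, -19, 13, -6, 0, 3)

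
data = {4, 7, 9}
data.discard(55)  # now {4, 7, 9}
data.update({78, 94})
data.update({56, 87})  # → {4, 7, 9, 56, 78, 87, 94}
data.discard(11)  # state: {4, 7, 9, 56, 78, 87, 94}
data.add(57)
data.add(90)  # {4, 7, 9, 56, 57, 78, 87, 90, 94}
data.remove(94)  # {4, 7, 9, 56, 57, 78, 87, 90}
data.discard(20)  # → {4, 7, 9, 56, 57, 78, 87, 90}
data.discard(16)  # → {4, 7, 9, 56, 57, 78, 87, 90}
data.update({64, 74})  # {4, 7, 9, 56, 57, 64, 74, 78, 87, 90}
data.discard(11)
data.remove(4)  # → {7, 9, 56, 57, 64, 74, 78, 87, 90}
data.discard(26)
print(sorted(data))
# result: [7, 9, 56, 57, 64, 74, 78, 87, 90]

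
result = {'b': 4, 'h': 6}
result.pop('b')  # 4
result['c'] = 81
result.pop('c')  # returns 81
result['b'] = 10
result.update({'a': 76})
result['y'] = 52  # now {'h': 6, 'b': 10, 'a': 76, 'y': 52}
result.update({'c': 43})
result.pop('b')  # 10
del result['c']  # {'h': 6, 'a': 76, 'y': 52}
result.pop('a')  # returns 76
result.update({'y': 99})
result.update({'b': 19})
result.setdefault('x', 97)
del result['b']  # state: {'h': 6, 'y': 99, 'x': 97}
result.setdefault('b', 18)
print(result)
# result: {'h': 6, 'y': 99, 'x': 97, 'b': 18}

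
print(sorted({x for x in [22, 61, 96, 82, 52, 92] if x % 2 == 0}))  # [22, 52, 82, 92, 96]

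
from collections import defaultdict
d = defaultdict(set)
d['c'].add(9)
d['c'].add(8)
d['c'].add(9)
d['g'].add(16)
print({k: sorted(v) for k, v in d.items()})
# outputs {'c': [8, 9], 'g': [16]}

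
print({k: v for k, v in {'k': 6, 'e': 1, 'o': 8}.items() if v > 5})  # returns {'k': 6, 'o': 8}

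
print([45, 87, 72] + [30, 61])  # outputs [45, 87, 72, 30, 61]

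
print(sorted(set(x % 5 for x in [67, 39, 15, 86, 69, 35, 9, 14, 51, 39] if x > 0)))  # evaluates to [0, 1, 2, 4]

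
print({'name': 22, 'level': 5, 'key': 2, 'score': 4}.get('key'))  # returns 2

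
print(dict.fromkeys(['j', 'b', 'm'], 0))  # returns {'j': 0, 'b': 0, 'm': 0}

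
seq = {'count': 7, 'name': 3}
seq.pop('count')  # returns 7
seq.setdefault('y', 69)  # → 69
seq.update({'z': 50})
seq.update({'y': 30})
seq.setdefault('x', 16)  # 16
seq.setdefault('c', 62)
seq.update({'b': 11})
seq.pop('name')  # 3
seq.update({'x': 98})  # {'y': 30, 'z': 50, 'x': 98, 'c': 62, 'b': 11}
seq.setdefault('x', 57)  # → 98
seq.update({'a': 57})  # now {'y': 30, 'z': 50, 'x': 98, 'c': 62, 'b': 11, 'a': 57}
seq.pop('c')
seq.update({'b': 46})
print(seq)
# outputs {'y': 30, 'z': 50, 'x': 98, 'b': 46, 'a': 57}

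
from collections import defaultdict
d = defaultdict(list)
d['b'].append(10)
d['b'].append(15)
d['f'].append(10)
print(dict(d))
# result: {'b': [10, 15], 'f': [10]}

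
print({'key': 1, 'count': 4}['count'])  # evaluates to 4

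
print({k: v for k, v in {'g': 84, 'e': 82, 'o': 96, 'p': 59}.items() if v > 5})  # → {'g': 84, 'e': 82, 'o': 96, 'p': 59}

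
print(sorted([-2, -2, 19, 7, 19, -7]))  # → [-7, -2, -2, 7, 19, 19]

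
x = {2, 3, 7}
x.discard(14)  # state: {2, 3, 7}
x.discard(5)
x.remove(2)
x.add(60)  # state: {3, 7, 60}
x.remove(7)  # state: {3, 60}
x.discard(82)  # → {3, 60}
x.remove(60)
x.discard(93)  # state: {3}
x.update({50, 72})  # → {3, 50, 72}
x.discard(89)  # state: {3, 50, 72}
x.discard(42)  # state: {3, 50, 72}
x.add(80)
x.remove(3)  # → {50, 72, 80}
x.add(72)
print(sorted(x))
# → [50, 72, 80]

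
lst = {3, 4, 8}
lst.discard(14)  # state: {3, 4, 8}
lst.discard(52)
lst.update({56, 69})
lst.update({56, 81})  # {3, 4, 8, 56, 69, 81}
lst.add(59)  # {3, 4, 8, 56, 59, 69, 81}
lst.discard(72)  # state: {3, 4, 8, 56, 59, 69, 81}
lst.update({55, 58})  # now {3, 4, 8, 55, 56, 58, 59, 69, 81}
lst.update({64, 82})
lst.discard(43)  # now {3, 4, 8, 55, 56, 58, 59, 64, 69, 81, 82}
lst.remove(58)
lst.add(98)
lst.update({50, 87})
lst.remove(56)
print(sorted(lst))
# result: [3, 4, 8, 50, 55, 59, 64, 69, 81, 82, 87, 98]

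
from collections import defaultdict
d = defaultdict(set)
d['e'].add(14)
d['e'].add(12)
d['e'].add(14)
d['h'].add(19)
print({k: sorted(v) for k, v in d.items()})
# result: {'e': [12, 14], 'h': [19]}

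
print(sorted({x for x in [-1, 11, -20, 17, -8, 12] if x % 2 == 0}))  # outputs [-20, -8, 12]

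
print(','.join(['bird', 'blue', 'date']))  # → bird,blue,date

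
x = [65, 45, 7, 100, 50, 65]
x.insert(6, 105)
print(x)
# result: [65, 45, 7, 100, 50, 65, 105]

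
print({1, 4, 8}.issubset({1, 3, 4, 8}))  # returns True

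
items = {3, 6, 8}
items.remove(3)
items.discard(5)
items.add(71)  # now {6, 8, 71}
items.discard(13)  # {6, 8, 71}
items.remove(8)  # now {6, 71}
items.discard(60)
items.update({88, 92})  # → {6, 71, 88, 92}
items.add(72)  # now {6, 71, 72, 88, 92}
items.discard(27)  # {6, 71, 72, 88, 92}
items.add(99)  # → {6, 71, 72, 88, 92, 99}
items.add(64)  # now {6, 64, 71, 72, 88, 92, 99}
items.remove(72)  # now {6, 64, 71, 88, 92, 99}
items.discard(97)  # {6, 64, 71, 88, 92, 99}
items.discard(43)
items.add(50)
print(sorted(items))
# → [6, 50, 64, 71, 88, 92, 99]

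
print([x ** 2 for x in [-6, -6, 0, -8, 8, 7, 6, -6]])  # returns [36, 36, 0, 64, 64, 49, 36, 36]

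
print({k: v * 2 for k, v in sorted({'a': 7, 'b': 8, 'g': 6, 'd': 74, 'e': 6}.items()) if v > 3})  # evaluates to {'a': 14, 'b': 16, 'd': 148, 'e': 12, 'g': 12}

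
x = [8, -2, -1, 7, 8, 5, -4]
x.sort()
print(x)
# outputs [-4, -2, -1, 5, 7, 8, 8]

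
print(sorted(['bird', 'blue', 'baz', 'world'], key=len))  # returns ['baz', 'bird', 'blue', 'world']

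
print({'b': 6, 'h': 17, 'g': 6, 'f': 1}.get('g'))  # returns 6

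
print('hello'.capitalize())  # Hello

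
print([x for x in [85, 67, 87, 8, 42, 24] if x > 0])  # [85, 67, 87, 8, 42, 24]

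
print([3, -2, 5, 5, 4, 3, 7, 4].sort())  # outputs None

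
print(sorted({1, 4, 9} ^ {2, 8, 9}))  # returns [1, 2, 4, 8]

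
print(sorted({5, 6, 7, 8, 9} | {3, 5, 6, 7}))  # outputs [3, 5, 6, 7, 8, 9]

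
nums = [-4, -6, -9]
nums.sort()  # [-9, -6, -4]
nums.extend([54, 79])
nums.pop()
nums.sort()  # [-9, -6, -4, 54]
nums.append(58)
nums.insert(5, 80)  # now [-9, -6, -4, 54, 58, 80]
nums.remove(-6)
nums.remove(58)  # [-9, -4, 54, 80]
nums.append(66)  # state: [-9, -4, 54, 80, 66]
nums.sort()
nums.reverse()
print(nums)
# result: [80, 66, 54, -4, -9]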